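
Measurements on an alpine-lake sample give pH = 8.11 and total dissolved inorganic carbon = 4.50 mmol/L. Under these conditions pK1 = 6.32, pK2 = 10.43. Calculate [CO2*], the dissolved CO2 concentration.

α₀ = 1 / (1 + K1/[H⁺] + K1K2/[H⁺]²) = 1 / (1 + 10^+1.79 + 10^-0.53)
   = 1 / (1 + 61.660 + 0.29512) = 1/62.955 = 0.01588
[CO2*] = α₀ × DIC = 0.01588 × 4.50 = 0.0715 mmol/L

[CO2*] = 0.0715 mmol/L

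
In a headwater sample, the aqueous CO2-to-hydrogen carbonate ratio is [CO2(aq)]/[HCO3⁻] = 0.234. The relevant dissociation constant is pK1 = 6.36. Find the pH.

From K1 = [H⁺][HCO3⁻]/[CO2(aq)]:  pH = pK1 − log₁₀([CO2(aq)]/[HCO3⁻])
log₁₀(0.234) = -0.631
pH = 6.36 − (-0.631) = 6.99

pH = 6.99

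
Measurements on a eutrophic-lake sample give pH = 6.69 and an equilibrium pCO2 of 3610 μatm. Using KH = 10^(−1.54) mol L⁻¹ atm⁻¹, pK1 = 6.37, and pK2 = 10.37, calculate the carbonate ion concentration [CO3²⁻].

[CO3²⁻] = 0.0454 μmol/L

[CO2*] = KH · pCO2 = 10^(−1.54) × 3610×10^-6 = 1.041×10^-4 mol/L
α₀ = 1/(1 + K1/[H⁺] + K1K2/[H⁺]²) = 1/(1 + 10^+0.32 + 10^-3.36) = 0.3237
DIC = [CO2*]/α₀ = 1.041×10^-4 / 0.3237 = 0.3217 mmol/L
[CO3²⁻] = α₂·DIC; α₂ = 0.0001413, so [CO3²⁻] = 0.0001413 × 0.3217 = 4.54×10^-5 mmol/L = 0.0454 μmol/L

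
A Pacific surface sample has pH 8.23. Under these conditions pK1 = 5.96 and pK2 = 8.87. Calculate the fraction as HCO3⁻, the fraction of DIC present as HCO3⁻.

α₁ = 1 / (1 + [H⁺]/K1 + K2/[H⁺]) = 1 / (1 + 10^-2.27 + 10^-0.64)
   = 1 / (1 + 0.0053703 + 0.22909) = 1/1.2345 = 0.8101

α₁ = 0.810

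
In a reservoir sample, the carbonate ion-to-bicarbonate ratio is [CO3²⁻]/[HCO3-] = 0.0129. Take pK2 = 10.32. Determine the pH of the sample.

pH = 8.43

From K2 = [H⁺][CO3²⁻]/[HCO3-]:  pH = pK2 + log₁₀([CO3²⁻]/[HCO3-])
log₁₀(0.0129) = -1.889
pH = 10.32 + (-1.889) = 8.43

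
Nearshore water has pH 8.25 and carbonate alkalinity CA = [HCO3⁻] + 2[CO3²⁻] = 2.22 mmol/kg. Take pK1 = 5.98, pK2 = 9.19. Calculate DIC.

CA = [HCO3⁻] + 2[CO3²⁻] = (α₁ + 2α₂)·DIC
At pH 8.25: [H⁺]/K1 = 10^-2.27 = 0.0053703, K2/[H⁺] = 10^-0.94 = 0.11482
α₁ = 1/(1 + 0.0053703 + 0.11482) = 1/1.1202 = 0.8927; α₂ = α₁·K2/[H⁺] = 0.1025
α₁ + 2α₂ = 1.0977
DIC = CA / (α₁ + 2α₂) = 2.22 / 1.0977 = 2.02 mmol/kg

DIC = 2.02 mmol/kg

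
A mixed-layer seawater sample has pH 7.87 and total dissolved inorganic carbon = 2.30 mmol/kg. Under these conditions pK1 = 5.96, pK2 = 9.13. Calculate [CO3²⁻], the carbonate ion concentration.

α₂ = 1 / (1 + [H⁺]/K2 + [H⁺]²/(K1K2)) = 1 / (1 + 10^+1.26 + 10^-0.65)
   = 1 / (1 + 18.197 + 0.22387) = 1/19.421 = 0.05149
[CO3²⁻] = α₂ × DIC = 0.05149 × 2.30 = 0.118 mmol/kg

[CO3²⁻] = 0.118 mmol/kg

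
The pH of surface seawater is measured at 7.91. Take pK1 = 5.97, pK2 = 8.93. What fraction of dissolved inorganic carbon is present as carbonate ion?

α₂ = 0.0863

α₂ = 1 / (1 + [H⁺]/K2 + [H⁺]²/(K1K2)) = 1 / (1 + 10^+1.02 + 10^-0.92)
   = 1 / (1 + 10.471 + 0.12023) = 1/11.592 = 0.08627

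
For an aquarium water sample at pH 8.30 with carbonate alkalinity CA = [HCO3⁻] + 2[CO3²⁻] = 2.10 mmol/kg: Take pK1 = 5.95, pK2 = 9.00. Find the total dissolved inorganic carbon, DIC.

DIC = 1.81 mmol/kg

CA = [HCO3⁻] + 2[CO3²⁻] = (α₁ + 2α₂)·DIC
At pH 8.30: [H⁺]/K1 = 10^-2.35 = 0.0044668, K2/[H⁺] = 10^-0.70 = 0.19953
α₁ = 1/(1 + 0.0044668 + 0.19953) = 1/1.2040 = 0.8306; α₂ = α₁·K2/[H⁺] = 0.1657
α₁ + 2α₂ = 1.1620
DIC = CA / (α₁ + 2α₂) = 2.10 / 1.1620 = 1.81 mmol/kg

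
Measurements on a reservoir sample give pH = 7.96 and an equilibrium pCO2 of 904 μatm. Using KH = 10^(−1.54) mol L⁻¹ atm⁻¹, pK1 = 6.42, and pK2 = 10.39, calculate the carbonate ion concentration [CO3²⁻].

[CO2*] = KH · pCO2 = 10^(−1.54) × 904×10^-6 = 2.607×10^-5 mol/L
α₀ = 1/(1 + K1/[H⁺] + K1K2/[H⁺]²) = 1/(1 + 10^+1.54 + 10^-0.89) = 0.02793
DIC = [CO2*]/α₀ = 2.607×10^-5 / 0.02793 = 0.9334 mmol/L
[CO3²⁻] = α₂·DIC; α₂ = 0.003598, so [CO3²⁻] = 0.003598 × 0.9334 = 0.00336 mmol/L = 3.36 μmol/L

[CO3²⁻] = 3.36 μmol/L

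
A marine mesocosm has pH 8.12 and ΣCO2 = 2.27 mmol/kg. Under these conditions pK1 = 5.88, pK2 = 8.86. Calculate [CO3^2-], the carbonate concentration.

α₂ = 1 / (1 + [H⁺]/K2 + [H⁺]²/(K1K2)) = 1 / (1 + 10^+0.74 + 10^-1.50)
   = 1 / (1 + 5.4954 + 0.031623) = 1/6.5270 = 0.1532
[CO3²⁻] = α₂ × DIC = 0.1532 × 2.27 = 0.348 mmol/kg

[CO3²⁻] = 0.348 mmol/kg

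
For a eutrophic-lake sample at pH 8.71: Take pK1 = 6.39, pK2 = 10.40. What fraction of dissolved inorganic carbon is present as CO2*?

α₀ = 1 / (1 + K1/[H⁺] + K1K2/[H⁺]²) = 1 / (1 + 10^+2.32 + 10^+0.63)
   = 1 / (1 + 208.93 + 4.2658) = 1/214.20 = 0.004669

α₀ = 0.00467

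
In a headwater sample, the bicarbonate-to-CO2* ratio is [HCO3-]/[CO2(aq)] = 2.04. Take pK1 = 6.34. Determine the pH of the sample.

From K1 = [H⁺][HCO3-]/[CO2(aq)]:  pH = pK1 + log₁₀([HCO3-]/[CO2(aq)])
log₁₀(2.04) = +0.310
pH = 6.34 + (+0.310) = 6.65

pH = 6.65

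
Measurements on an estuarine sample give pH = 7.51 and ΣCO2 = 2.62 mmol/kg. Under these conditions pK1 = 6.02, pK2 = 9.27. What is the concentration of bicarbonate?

[HCO3⁻] = 2.50 mmol/kg

α₁ = 1 / (1 + [H⁺]/K1 + K2/[H⁺]) = 1 / (1 + 10^-1.49 + 10^-1.76)
   = 1 / (1 + 0.032359 + 0.017378) = 1/1.0497 = 0.9526
[HCO3⁻] = α₁ × DIC = 0.9526 × 2.62 = 2.50 mmol/kg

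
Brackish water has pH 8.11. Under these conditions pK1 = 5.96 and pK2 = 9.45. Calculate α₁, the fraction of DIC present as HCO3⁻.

α₁ = 1 / (1 + [H⁺]/K1 + K2/[H⁺]) = 1 / (1 + 10^-2.15 + 10^-1.34)
   = 1 / (1 + 0.0070795 + 0.045709) = 1/1.0528 = 0.9499

α₁ = 0.950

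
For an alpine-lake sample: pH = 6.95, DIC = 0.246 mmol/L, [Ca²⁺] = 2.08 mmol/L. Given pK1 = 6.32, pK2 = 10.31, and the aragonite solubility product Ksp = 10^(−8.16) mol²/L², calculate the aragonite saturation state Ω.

α₂ = 1 / (1 + [H⁺]/K2 + [H⁺]²/(K1K2)) = 1 / (1 + 10^+3.36 + 10^+2.73)
   = 1 / (1 + 2290.9 + 537.03) = 1/2828.9 = 0.0003535
[CO3²⁻] = α₂ × DIC = 0.0003535 × 0.246 = 8.696×10^-5 mmol/L = 0.08696 μmol/L
Ksp = 10^(−8.16) = 6.918×10^-9
Ω = [Ca²⁺][CO3²⁻]/Ksp = (2.08×10^-3)(8.696×10^-8) / 6.918×10^-9 = 0.0261

Ω = 0.0261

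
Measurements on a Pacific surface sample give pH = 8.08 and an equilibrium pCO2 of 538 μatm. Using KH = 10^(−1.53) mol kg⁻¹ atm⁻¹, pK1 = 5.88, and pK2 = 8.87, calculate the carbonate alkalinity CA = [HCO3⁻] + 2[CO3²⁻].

CA = 3.33 mmol/kg

[CO2*] = KH · pCO2 = 10^(−1.53) × 538×10^-6 = 1.588×10^-5 mol/kg
α₀ = 1/(1 + K1/[H⁺] + K1K2/[H⁺]²) = 1/(1 + 10^+2.20 + 10^+1.41) = 0.005400
DIC = [CO2*]/α₀ = 1.588×10^-5 / 0.005400 = 2.940 mmol/kg
CA = (α₁ + 2α₂)·DIC = (0.8558 + 2×0.1388) × 2.940 = 3.33 mmol/kg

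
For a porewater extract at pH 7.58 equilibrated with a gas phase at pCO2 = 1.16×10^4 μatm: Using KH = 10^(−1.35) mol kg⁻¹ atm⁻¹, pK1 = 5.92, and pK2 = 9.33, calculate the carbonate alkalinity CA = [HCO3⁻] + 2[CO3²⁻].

[CO2*] = KH · pCO2 = 10^(−1.35) × 1.16×10^4×10^-6 = 5.182×10^-4 mol/kg
α₀ = 1/(1 + K1/[H⁺] + K1K2/[H⁺]²) = 1/(1 + 10^+1.66 + 10^-0.09) = 0.02104
DIC = [CO2*]/α₀ = 5.182×10^-4 / 0.02104 = 24.62 mmol/kg
CA = (α₁ + 2α₂)·DIC = (0.9619 + 2×0.01710) × 24.62 = 24.5 mmol/kg

CA = 24.5 mmol/kg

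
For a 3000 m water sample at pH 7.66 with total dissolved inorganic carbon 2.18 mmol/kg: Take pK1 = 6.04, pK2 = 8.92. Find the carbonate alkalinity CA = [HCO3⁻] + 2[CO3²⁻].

CA = [HCO3⁻] + 2[CO3²⁻] = (α₁ + 2α₂)·DIC
At pH 7.66: [H⁺]/K1 = 10^-1.62 = 0.023988, K2/[H⁺] = 10^-1.26 = 0.054954
α₁ = 1/(1 + 0.023988 + 0.054954) = 1/1.0789 = 0.9268; α₂ = α₁·K2/[H⁺] = 0.05093
α₁ + 2α₂ = 1.0287
CA = 1.0287 × 2.18 = 2.24 mmol/kg

CA = 2.24 mmol/kg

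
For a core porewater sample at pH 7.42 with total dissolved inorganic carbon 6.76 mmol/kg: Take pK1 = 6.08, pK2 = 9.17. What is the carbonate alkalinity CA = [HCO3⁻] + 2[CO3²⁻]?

CA = 6.58 mmol/kg

CA = [HCO3⁻] + 2[CO3²⁻] = (α₁ + 2α₂)·DIC
At pH 7.42: [H⁺]/K1 = 10^-1.34 = 0.045709, K2/[H⁺] = 10^-1.75 = 0.017783
α₁ = 1/(1 + 0.045709 + 0.017783) = 1/1.0635 = 0.9403; α₂ = α₁·K2/[H⁺] = 0.01672
α₁ + 2α₂ = 0.9737
CA = 0.9737 × 6.76 = 6.58 mmol/kg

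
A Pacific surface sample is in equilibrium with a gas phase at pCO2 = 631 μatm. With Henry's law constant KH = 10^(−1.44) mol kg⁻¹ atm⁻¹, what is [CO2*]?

[CO2*] = 22.9 μmol/kg

KH = 10^(−1.44) = 3.631×10^-2 mol kg⁻¹ atm⁻¹
[CO2*] = KH · pCO2 = 3.631×10^-2 × 631×10^-6 atm = 2.29×10^-5 mol/kg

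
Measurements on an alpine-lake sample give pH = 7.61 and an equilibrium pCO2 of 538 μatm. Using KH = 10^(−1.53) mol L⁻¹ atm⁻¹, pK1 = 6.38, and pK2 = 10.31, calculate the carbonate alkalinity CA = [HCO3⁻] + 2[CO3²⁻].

[CO2*] = KH · pCO2 = 10^(−1.53) × 538×10^-6 = 1.588×10^-5 mol/L
α₀ = 1/(1 + K1/[H⁺] + K1K2/[H⁺]²) = 1/(1 + 10^+1.23 + 10^-1.47) = 0.05551
DIC = [CO2*]/α₀ = 1.588×10^-5 / 0.05551 = 0.2861 mmol/L
CA = (α₁ + 2α₂)·DIC = (0.9426 + 2×0.001881) × 0.2861 = 0.271 mmol/L

CA = 0.271 mmol/L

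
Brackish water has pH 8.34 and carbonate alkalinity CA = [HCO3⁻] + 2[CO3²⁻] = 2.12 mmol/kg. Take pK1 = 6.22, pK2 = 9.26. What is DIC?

DIC = 1.93 mmol/kg

CA = [HCO3⁻] + 2[CO3²⁻] = (α₁ + 2α₂)·DIC
At pH 8.34: [H⁺]/K1 = 10^-2.12 = 0.0075858, K2/[H⁺] = 10^-0.92 = 0.12023
α₁ = 1/(1 + 0.0075858 + 0.12023) = 1/1.1278 = 0.8867; α₂ = α₁·K2/[H⁺] = 0.1066
α₁ + 2α₂ = 1.0999
DIC = CA / (α₁ + 2α₂) = 2.12 / 1.0999 = 1.93 mmol/kg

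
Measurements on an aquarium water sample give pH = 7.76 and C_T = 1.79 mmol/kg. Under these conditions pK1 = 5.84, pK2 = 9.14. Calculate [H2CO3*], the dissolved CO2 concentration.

α₀ = 1 / (1 + K1/[H⁺] + K1K2/[H⁺]²) = 1 / (1 + 10^+1.92 + 10^+0.54)
   = 1 / (1 + 83.176 + 3.4674) = 1/87.644 = 0.01141
[CO2*] = α₀ × DIC = 0.01141 × 1.79 = 0.0204 mmol/kg

[CO2*] = 0.0204 mmol/kg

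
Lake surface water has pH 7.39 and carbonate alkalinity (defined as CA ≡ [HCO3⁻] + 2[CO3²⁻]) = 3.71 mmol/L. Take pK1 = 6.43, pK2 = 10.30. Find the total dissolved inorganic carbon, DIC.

CA = [HCO3⁻] + 2[CO3²⁻] = (α₁ + 2α₂)·DIC
At pH 7.39: [H⁺]/K1 = 10^-0.96 = 0.10965, K2/[H⁺] = 10^-2.91 = 0.0012303
α₁ = 1/(1 + 0.10965 + 0.0012303) = 1/1.1109 = 0.9002; α₂ = α₁·K2/[H⁺] = 0.001107
α₁ + 2α₂ = 0.9024
DIC = CA / (α₁ + 2α₂) = 3.71 / 0.9024 = 4.11 mmol/L

DIC = 4.11 mmol/L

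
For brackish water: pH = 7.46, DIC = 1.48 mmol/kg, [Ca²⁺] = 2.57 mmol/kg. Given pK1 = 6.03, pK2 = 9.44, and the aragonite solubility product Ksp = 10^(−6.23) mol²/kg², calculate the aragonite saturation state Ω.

α₂ = 1 / (1 + [H⁺]/K2 + [H⁺]²/(K1K2)) = 1 / (1 + 10^+1.98 + 10^+0.55)
   = 1 / (1 + 95.499 + 3.5481) = 1/100.05 = 0.009995
[CO3²⁻] = α₂ × DIC = 0.009995 × 1.48 = 0.01479 mmol/kg = 14.79 μmol/kg
Ksp = 10^(−6.23) = 5.888×10^-7
Ω = [Ca²⁺][CO3²⁻]/Ksp = (2.57×10^-3)(1.479×10^-5) / 5.888×10^-7 = 0.0646

Ω = 0.0646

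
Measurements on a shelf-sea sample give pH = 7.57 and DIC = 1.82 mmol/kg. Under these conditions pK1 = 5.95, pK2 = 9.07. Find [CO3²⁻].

α₂ = 1 / (1 + [H⁺]/K2 + [H⁺]²/(K1K2)) = 1 / (1 + 10^+1.50 + 10^-0.12)
   = 1 / (1 + 31.623 + 0.75858) = 1/33.381 = 0.02996
[CO3²⁻] = α₂ × DIC = 0.02996 × 1.82 = 0.0545 mmol/kg

[CO3²⁻] = 0.0545 mmol/kg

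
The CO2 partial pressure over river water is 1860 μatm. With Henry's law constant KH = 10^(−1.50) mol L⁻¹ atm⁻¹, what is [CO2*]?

KH = 10^(−1.50) = 3.162×10^-2 mol L⁻¹ atm⁻¹
[CO2*] = KH · pCO2 = 3.162×10^-2 × 1860×10^-6 atm = 5.88×10^-5 mol/L

[CO2*] = 58.8 μmol/L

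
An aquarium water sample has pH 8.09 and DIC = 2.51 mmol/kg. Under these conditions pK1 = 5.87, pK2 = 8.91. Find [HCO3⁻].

α₁ = 1 / (1 + [H⁺]/K1 + K2/[H⁺]) = 1 / (1 + 10^-2.22 + 10^-0.82)
   = 1 / (1 + 0.0060256 + 0.15136) = 1/1.1574 = 0.8640
[HCO3⁻] = α₁ × DIC = 0.8640 × 2.51 = 2.17 mmol/kg

[HCO3⁻] = 2.17 mmol/kg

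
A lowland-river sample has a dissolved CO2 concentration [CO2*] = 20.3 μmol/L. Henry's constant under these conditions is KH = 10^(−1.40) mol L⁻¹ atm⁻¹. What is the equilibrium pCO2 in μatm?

KH = 10^(−1.40) = 3.981×10^-2 mol L⁻¹ atm⁻¹
pCO2 = [CO2*]/KH = 20.3×10^-6 / 3.981×10^-2 = 5.10×10^-4 atm = 510 μatm

pCO2 = 510 μatm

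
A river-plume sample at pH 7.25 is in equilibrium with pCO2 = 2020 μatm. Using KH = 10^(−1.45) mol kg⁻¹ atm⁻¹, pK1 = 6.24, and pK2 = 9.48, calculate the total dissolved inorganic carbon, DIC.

[CO2*] = KH · pCO2 = 10^(−1.45) × 2020×10^-6 = 7.167×10^-5 mol/kg
α₀ = 1/(1 + K1/[H⁺] + K1K2/[H⁺]²) = 1/(1 + 10^+1.01 + 10^-1.22) = 0.08855
DIC = [CO2*]/α₀ = 7.167×10^-5 / 0.08855 = 0.809 mmol/kg

DIC = 0.809 mmol/kg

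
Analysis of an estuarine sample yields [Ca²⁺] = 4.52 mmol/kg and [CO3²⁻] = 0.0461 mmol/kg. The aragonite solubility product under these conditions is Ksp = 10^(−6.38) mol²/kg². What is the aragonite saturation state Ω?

Ω = 0.500

Ksp = 10^(−6.38) = 4.169×10^-7
Ω = [Ca²⁺][CO3²⁻]/Ksp = (4.52×10^-3)(0.0461×10^-3) / 4.169×10^-7 = 0.500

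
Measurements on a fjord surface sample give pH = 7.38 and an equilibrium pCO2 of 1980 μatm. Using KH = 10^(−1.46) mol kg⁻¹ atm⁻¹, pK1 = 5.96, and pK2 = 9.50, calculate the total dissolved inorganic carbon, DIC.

[CO2*] = KH · pCO2 = 10^(−1.46) × 1980×10^-6 = 6.865×10^-5 mol/kg
α₀ = 1/(1 + K1/[H⁺] + K1K2/[H⁺]²) = 1/(1 + 10^+1.42 + 10^-0.70) = 0.03636
DIC = [CO2*]/α₀ = 6.865×10^-5 / 0.03636 = 1.89 mmol/kg

DIC = 1.89 mmol/kg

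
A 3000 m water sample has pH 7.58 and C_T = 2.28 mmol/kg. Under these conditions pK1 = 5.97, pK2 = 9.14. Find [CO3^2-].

α₂ = 1 / (1 + [H⁺]/K2 + [H⁺]²/(K1K2)) = 1 / (1 + 10^+1.56 + 10^-0.05)
   = 1 / (1 + 36.308 + 0.89125) = 1/38.199 = 0.02618
[CO3²⁻] = α₂ × DIC = 0.02618 × 2.28 = 0.0597 mmol/kg

[CO3²⁻] = 0.0597 mmol/kg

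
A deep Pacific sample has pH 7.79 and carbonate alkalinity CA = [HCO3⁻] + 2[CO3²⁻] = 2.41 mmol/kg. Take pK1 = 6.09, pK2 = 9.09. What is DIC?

CA = [HCO3⁻] + 2[CO3²⁻] = (α₁ + 2α₂)·DIC
At pH 7.79: [H⁺]/K1 = 10^-1.70 = 0.019953, K2/[H⁺] = 10^-1.30 = 0.050119
α₁ = 1/(1 + 0.019953 + 0.050119) = 1/1.0701 = 0.9345; α₂ = α₁·K2/[H⁺] = 0.04684
α₁ + 2α₂ = 1.0282
DIC = CA / (α₁ + 2α₂) = 2.41 / 1.0282 = 2.34 mmol/kg

DIC = 2.34 mmol/kg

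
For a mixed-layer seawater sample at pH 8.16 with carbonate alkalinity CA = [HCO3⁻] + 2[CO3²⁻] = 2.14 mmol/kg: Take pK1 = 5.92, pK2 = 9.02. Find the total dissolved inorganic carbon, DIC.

CA = [HCO3⁻] + 2[CO3²⁻] = (α₁ + 2α₂)·DIC
At pH 8.16: [H⁺]/K1 = 10^-2.24 = 0.0057544, K2/[H⁺] = 10^-0.86 = 0.13804
α₁ = 1/(1 + 0.0057544 + 0.13804) = 1/1.1438 = 0.8743; α₂ = α₁·K2/[H⁺] = 0.1207
α₁ + 2α₂ = 1.1157
DIC = CA / (α₁ + 2α₂) = 2.14 / 1.1157 = 1.92 mmol/kg

DIC = 1.92 mmol/kg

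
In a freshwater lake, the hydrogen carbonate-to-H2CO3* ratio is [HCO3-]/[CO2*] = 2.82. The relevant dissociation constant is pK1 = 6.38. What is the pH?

From K1 = [H⁺][HCO3-]/[CO2*]:  pH = pK1 + log₁₀([HCO3-]/[CO2*])
log₁₀(2.82) = +0.450
pH = 6.38 + (+0.450) = 6.83

pH = 6.83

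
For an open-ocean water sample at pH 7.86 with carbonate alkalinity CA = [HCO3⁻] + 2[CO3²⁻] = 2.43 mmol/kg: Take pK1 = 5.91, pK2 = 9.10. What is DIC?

CA = [HCO3⁻] + 2[CO3²⁻] = (α₁ + 2α₂)·DIC
At pH 7.86: [H⁺]/K1 = 10^-1.95 = 0.011220, K2/[H⁺] = 10^-1.24 = 0.057544
α₁ = 1/(1 + 0.011220 + 0.057544) = 1/1.0688 = 0.9357; α₂ = α₁·K2/[H⁺] = 0.05384
α₁ + 2α₂ = 1.0433
DIC = CA / (α₁ + 2α₂) = 2.43 / 1.0433 = 2.33 mmol/kg

DIC = 2.33 mmol/kg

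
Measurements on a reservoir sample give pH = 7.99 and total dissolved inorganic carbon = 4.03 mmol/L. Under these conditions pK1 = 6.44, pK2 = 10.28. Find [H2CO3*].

α₀ = 1 / (1 + K1/[H⁺] + K1K2/[H⁺]²) = 1 / (1 + 10^+1.55 + 10^-0.74)
   = 1 / (1 + 35.481 + 0.18197) = 1/36.663 = 0.02728
[CO2*] = α₀ × DIC = 0.02728 × 4.03 = 0.110 mmol/L

[CO2*] = 0.110 mmol/L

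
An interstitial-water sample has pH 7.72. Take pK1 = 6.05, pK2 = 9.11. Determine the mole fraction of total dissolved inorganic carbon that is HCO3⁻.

α₁ = 0.942

α₁ = 1 / (1 + [H⁺]/K1 + K2/[H⁺]) = 1 / (1 + 10^-1.67 + 10^-1.39)
   = 1 / (1 + 0.021380 + 0.040738) = 1/1.0621 = 0.9415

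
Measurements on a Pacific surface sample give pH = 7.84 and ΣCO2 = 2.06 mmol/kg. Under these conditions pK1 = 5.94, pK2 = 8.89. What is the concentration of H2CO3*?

α₀ = 1 / (1 + K1/[H⁺] + K1K2/[H⁺]²) = 1 / (1 + 10^+1.90 + 10^+0.85)
   = 1 / (1 + 79.433 + 7.0795) = 1/87.512 = 0.01143
[CO2*] = α₀ × DIC = 0.01143 × 2.06 = 0.0235 mmol/kg

[CO2*] = 0.0235 mmol/kg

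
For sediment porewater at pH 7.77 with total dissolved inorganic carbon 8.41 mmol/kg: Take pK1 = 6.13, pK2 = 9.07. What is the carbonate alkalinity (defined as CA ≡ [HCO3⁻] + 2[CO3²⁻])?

CA = 8.62 mmol/kg

CA = [HCO3⁻] + 2[CO3²⁻] = (α₁ + 2α₂)·DIC
At pH 7.77: [H⁺]/K1 = 10^-1.64 = 0.022909, K2/[H⁺] = 10^-1.30 = 0.050119
α₁ = 1/(1 + 0.022909 + 0.050119) = 1/1.0730 = 0.9319; α₂ = α₁·K2/[H⁺] = 0.04671
α₁ + 2α₂ = 1.0254
CA = 1.0254 × 8.41 = 8.62 mmol/kg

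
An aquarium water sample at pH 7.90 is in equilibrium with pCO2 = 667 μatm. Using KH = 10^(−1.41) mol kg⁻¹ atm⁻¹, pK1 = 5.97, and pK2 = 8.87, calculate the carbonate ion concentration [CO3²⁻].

[CO3²⁻] = 0.237 mmol/kg

[CO2*] = KH · pCO2 = 10^(−1.41) × 667×10^-6 = 2.595×10^-5 mol/kg
α₀ = 1/(1 + K1/[H⁺] + K1K2/[H⁺]²) = 1/(1 + 10^+1.93 + 10^+0.96) = 0.01050
DIC = [CO2*]/α₀ = 2.595×10^-5 / 0.01050 = 2.471 mmol/kg
[CO3²⁻] = α₂·DIC; α₂ = 0.09577, so [CO3²⁻] = 0.09577 × 2.471 = 0.237 mmol/kg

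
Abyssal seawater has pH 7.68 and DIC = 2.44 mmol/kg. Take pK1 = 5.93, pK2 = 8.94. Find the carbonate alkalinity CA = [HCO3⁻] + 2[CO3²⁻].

CA = 2.52 mmol/kg

CA = [HCO3⁻] + 2[CO3²⁻] = (α₁ + 2α₂)·DIC
At pH 7.68: [H⁺]/K1 = 10^-1.75 = 0.017783, K2/[H⁺] = 10^-1.26 = 0.054954
α₁ = 1/(1 + 0.017783 + 0.054954) = 1/1.0727 = 0.9322; α₂ = α₁·K2/[H⁺] = 0.05123
α₁ + 2α₂ = 1.0347
CA = 1.0347 × 2.44 = 2.52 mmol/kg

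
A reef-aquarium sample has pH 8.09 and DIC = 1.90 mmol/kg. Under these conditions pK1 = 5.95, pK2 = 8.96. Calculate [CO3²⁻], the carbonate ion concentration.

[CO3²⁻] = 0.224 mmol/kg

α₂ = 1 / (1 + [H⁺]/K2 + [H⁺]²/(K1K2)) = 1 / (1 + 10^+0.87 + 10^-1.27)
   = 1 / (1 + 7.4131 + 0.053703) = 1/8.4668 = 0.1181
[CO3²⁻] = α₂ × DIC = 0.1181 × 1.90 = 0.224 mmol/kg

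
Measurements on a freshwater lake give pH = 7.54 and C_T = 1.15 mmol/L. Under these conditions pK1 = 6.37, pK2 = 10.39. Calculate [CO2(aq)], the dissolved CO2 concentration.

[CO2*] = 0.0727 mmol/L

α₀ = 1 / (1 + K1/[H⁺] + K1K2/[H⁺]²) = 1 / (1 + 10^+1.17 + 10^-1.68)
   = 1 / (1 + 14.791 + 0.020893) = 1/15.812 = 0.06324
[CO2*] = α₀ × DIC = 0.06324 × 1.15 = 0.0727 mmol/L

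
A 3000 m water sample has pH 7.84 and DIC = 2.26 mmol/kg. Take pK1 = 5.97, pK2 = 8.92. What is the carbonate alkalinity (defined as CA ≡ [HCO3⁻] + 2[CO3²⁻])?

CA = [HCO3⁻] + 2[CO3²⁻] = (α₁ + 2α₂)·DIC
At pH 7.84: [H⁺]/K1 = 10^-1.87 = 0.013490, K2/[H⁺] = 10^-1.08 = 0.083176
α₁ = 1/(1 + 0.013490 + 0.083176) = 1/1.0967 = 0.9119; α₂ = α₁·K2/[H⁺] = 0.07584
α₁ + 2α₂ = 1.0635
CA = 1.0635 × 2.26 = 2.40 mmol/kg

CA = 2.40 mmol/kg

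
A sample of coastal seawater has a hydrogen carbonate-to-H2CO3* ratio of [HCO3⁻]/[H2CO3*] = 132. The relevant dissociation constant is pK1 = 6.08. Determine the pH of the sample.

From K1 = [H⁺][HCO3⁻]/[H2CO3*]:  pH = pK1 + log₁₀([HCO3⁻]/[H2CO3*])
log₁₀(132) = +2.121
pH = 6.08 + (+2.121) = 8.20

pH = 8.20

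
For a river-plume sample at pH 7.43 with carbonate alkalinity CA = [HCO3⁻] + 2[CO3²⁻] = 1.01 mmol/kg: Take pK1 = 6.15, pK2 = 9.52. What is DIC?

DIC = 1.05 mmol/kg

CA = [HCO3⁻] + 2[CO3²⁻] = (α₁ + 2α₂)·DIC
At pH 7.43: [H⁺]/K1 = 10^-1.28 = 0.052481, K2/[H⁺] = 10^-2.09 = 0.0081283
α₁ = 1/(1 + 0.052481 + 0.0081283) = 1/1.0606 = 0.9429; α₂ = α₁·K2/[H⁺] = 0.007664
α₁ + 2α₂ = 0.9582
DIC = CA / (α₁ + 2α₂) = 1.01 / 0.9582 = 1.05 mmol/kg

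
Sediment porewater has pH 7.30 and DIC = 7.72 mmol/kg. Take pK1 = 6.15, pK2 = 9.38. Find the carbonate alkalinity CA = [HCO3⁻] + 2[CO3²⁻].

CA = [HCO3⁻] + 2[CO3²⁻] = (α₁ + 2α₂)·DIC
At pH 7.30: [H⁺]/K1 = 10^-1.15 = 0.070795, K2/[H⁺] = 10^-2.08 = 0.0083176
α₁ = 1/(1 + 0.070795 + 0.0083176) = 1/1.0791 = 0.9267; α₂ = α₁·K2/[H⁺] = 0.007708
α₁ + 2α₂ = 0.9421
CA = 0.9421 × 7.72 = 7.27 mmol/kg

CA = 7.27 mmol/kg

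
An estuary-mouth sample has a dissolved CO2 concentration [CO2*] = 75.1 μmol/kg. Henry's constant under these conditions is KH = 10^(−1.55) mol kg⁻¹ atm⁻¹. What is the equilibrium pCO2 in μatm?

KH = 10^(−1.55) = 2.818×10^-2 mol kg⁻¹ atm⁻¹
pCO2 = [CO2*]/KH = 75.1×10^-6 / 2.818×10^-2 = 2.66×10^-3 atm = 2660 μatm

pCO2 = 2660 μatm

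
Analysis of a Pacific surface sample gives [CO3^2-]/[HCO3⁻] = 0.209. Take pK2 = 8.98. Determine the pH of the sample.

pH = 8.30

From K2 = [H⁺][CO3^2-]/[HCO3⁻]:  pH = pK2 + log₁₀([CO3^2-]/[HCO3⁻])
log₁₀(0.209) = -0.680
pH = 8.98 + (-0.680) = 8.30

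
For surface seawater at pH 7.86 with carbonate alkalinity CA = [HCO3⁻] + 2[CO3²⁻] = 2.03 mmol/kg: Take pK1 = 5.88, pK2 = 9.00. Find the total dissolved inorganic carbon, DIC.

CA = [HCO3⁻] + 2[CO3²⁻] = (α₁ + 2α₂)·DIC
At pH 7.86: [H⁺]/K1 = 10^-1.98 = 0.010471, K2/[H⁺] = 10^-1.14 = 0.072444
α₁ = 1/(1 + 0.010471 + 0.072444) = 1/1.0829 = 0.9234; α₂ = α₁·K2/[H⁺] = 0.06690
α₁ + 2α₂ = 1.0572
DIC = CA / (α₁ + 2α₂) = 2.03 / 1.0572 = 1.92 mmol/kg

DIC = 1.92 mmol/kg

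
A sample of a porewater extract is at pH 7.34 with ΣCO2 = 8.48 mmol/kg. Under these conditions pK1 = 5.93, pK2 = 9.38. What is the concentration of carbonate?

α₂ = 1 / (1 + [H⁺]/K2 + [H⁺]²/(K1K2)) = 1 / (1 + 10^+2.04 + 10^+0.63)
   = 1 / (1 + 109.65 + 4.2658) = 1/114.91 = 0.008702
[CO3²⁻] = α₂ × DIC = 0.008702 × 8.48 = 0.0738 mmol/kg

[CO3²⁻] = 0.0738 mmol/kg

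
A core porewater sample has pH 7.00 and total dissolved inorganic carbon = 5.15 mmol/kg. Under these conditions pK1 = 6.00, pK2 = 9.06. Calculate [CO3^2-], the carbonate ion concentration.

[CO3²⁻] = 0.0405 mmol/kg

α₂ = 1 / (1 + [H⁺]/K2 + [H⁺]²/(K1K2)) = 1 / (1 + 10^+2.06 + 10^+1.06)
   = 1 / (1 + 114.82 + 11.482) = 1/127.30 = 0.007856
[CO3²⁻] = α₂ × DIC = 0.007856 × 5.15 = 0.0405 mmol/kg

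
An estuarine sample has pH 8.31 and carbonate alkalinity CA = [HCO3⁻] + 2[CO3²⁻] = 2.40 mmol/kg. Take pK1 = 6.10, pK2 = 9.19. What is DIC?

DIC = 2.16 mmol/kg

CA = [HCO3⁻] + 2[CO3²⁻] = (α₁ + 2α₂)·DIC
At pH 8.31: [H⁺]/K1 = 10^-2.21 = 0.0061660, K2/[H⁺] = 10^-0.88 = 0.13183
α₁ = 1/(1 + 0.0061660 + 0.13183) = 1/1.1380 = 0.8787; α₂ = α₁·K2/[H⁺] = 0.1158
α₁ + 2α₂ = 1.1104
DIC = CA / (α₁ + 2α₂) = 2.40 / 1.1104 = 2.16 mmol/kg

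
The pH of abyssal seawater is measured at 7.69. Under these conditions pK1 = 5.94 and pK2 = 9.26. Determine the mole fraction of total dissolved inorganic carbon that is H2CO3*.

α₀ = 1 / (1 + K1/[H⁺] + K1K2/[H⁺]²) = 1 / (1 + 10^+1.75 + 10^+0.18)
   = 1 / (1 + 56.234 + 1.5136) = 1/58.748 = 0.01702

α₀ = 0.0170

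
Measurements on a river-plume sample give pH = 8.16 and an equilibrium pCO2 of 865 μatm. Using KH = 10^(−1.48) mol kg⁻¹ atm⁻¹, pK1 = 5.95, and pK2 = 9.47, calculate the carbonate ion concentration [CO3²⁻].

[CO3²⁻] = 0.228 mmol/kg

[CO2*] = KH · pCO2 = 10^(−1.48) × 865×10^-6 = 2.864×10^-5 mol/kg
α₀ = 1/(1 + K1/[H⁺] + K1K2/[H⁺]²) = 1/(1 + 10^+2.21 + 10^+0.90) = 0.005844
DIC = [CO2*]/α₀ = 2.864×10^-5 / 0.005844 = 4.901 mmol/kg
[CO3²⁻] = α₂·DIC; α₂ = 0.04642, so [CO3²⁻] = 0.04642 × 4.901 = 0.228 mmol/kg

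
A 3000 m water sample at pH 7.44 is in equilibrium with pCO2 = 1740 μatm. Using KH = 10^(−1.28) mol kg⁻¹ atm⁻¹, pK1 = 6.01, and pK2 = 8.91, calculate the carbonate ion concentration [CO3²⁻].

[CO2*] = KH · pCO2 = 10^(−1.28) × 1740×10^-6 = 9.132×10^-5 mol/kg
α₀ = 1/(1 + K1/[H⁺] + K1K2/[H⁺]²) = 1/(1 + 10^+1.43 + 10^-0.04) = 0.03469
DIC = [CO2*]/α₀ = 9.132×10^-5 / 0.03469 = 2.632 mmol/kg
[CO3²⁻] = α₂·DIC; α₂ = 0.03164, so [CO3²⁻] = 0.03164 × 2.632 = 0.0833 mmol/kg

[CO3²⁻] = 0.0833 mmol/kg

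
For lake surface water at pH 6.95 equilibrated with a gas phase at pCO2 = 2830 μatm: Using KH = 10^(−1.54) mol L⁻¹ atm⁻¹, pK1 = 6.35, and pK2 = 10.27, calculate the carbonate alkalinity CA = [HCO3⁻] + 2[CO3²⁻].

CA = 0.325 mmol/L

[CO2*] = KH · pCO2 = 10^(−1.54) × 2830×10^-6 = 8.162×10^-5 mol/L
α₀ = 1/(1 + K1/[H⁺] + K1K2/[H⁺]²) = 1/(1 + 10^+0.60 + 10^-2.72) = 0.2007
DIC = [CO2*]/α₀ = 8.162×10^-5 / 0.2007 = 0.4067 mmol/L
CA = (α₁ + 2α₂)·DIC = (0.7989 + 2×0.0003824) × 0.4067 = 0.325 mmol/L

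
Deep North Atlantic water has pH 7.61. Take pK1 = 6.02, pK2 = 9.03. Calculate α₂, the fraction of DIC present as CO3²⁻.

α₂ = 1 / (1 + [H⁺]/K2 + [H⁺]²/(K1K2)) = 1 / (1 + 10^+1.42 + 10^-0.17)
   = 1 / (1 + 26.303 + 0.67608) = 1/27.979 = 0.03574

α₂ = 0.0357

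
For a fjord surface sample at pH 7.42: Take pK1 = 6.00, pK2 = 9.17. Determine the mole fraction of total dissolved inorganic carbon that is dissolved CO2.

α₀ = 1 / (1 + K1/[H⁺] + K1K2/[H⁺]²) = 1 / (1 + 10^+1.42 + 10^-0.33)
   = 1 / (1 + 26.303 + 0.46774) = 1/27.770 = 0.03601

α₀ = 0.0360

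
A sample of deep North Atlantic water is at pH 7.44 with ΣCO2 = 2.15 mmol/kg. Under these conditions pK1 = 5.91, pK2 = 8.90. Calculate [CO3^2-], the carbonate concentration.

[CO3²⁻] = 0.0701 mmol/kg

α₂ = 1 / (1 + [H⁺]/K2 + [H⁺]²/(K1K2)) = 1 / (1 + 10^+1.46 + 10^-0.07)
   = 1 / (1 + 28.840 + 0.85114) = 1/30.691 = 0.03258
[CO3²⁻] = α₂ × DIC = 0.03258 × 2.15 = 0.0701 mmol/kg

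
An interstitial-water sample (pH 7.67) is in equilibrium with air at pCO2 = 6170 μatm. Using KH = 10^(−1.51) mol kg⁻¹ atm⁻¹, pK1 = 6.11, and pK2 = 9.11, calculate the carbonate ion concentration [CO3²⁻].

[CO3²⁻] = 0.251 mmol/kg

[CO2*] = KH · pCO2 = 10^(−1.51) × 6170×10^-6 = 1.907×10^-4 mol/kg
α₀ = 1/(1 + K1/[H⁺] + K1K2/[H⁺]²) = 1/(1 + 10^+1.56 + 10^+0.12) = 0.02589
DIC = [CO2*]/α₀ = 1.907×10^-4 / 0.02589 = 7.365 mmol/kg
[CO3²⁻] = α₂·DIC; α₂ = 0.03413, so [CO3²⁻] = 0.03413 × 7.365 = 0.251 mmol/kg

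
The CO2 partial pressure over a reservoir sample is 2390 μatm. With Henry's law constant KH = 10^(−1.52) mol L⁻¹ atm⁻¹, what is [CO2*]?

KH = 10^(−1.52) = 3.020×10^-2 mol L⁻¹ atm⁻¹
[CO2*] = KH · pCO2 = 3.020×10^-2 × 2390×10^-6 atm = 7.22×10^-5 mol/L

[CO2*] = 72.2 μmol/L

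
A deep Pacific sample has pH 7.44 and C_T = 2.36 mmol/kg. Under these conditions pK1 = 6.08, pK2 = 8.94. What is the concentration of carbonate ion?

α₂ = 1 / (1 + [H⁺]/K2 + [H⁺]²/(K1K2)) = 1 / (1 + 10^+1.50 + 10^+0.14)
   = 1 / (1 + 31.623 + 1.3804) = 1/34.003 = 0.02941
[CO3²⁻] = α₂ × DIC = 0.02941 × 2.36 = 0.0694 mmol/kg

[CO3²⁻] = 0.0694 mmol/kg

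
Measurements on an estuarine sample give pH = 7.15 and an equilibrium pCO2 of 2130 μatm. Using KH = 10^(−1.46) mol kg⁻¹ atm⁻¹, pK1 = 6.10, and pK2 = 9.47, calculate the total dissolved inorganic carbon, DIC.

[CO2*] = KH · pCO2 = 10^(−1.46) × 2130×10^-6 = 7.385×10^-5 mol/kg
α₀ = 1/(1 + K1/[H⁺] + K1K2/[H⁺]²) = 1/(1 + 10^+1.05 + 10^-1.27) = 0.08147
DIC = [CO2*]/α₀ = 7.385×10^-5 / 0.08147 = 0.906 mmol/kg

DIC = 0.906 mmol/kg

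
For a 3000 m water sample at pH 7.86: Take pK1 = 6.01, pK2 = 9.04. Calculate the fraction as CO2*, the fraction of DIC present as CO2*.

α₀ = 0.0131

α₀ = 1 / (1 + K1/[H⁺] + K1K2/[H⁺]²) = 1 / (1 + 10^+1.85 + 10^+0.67)
   = 1 / (1 + 70.795 + 4.6774) = 1/76.472 = 0.01308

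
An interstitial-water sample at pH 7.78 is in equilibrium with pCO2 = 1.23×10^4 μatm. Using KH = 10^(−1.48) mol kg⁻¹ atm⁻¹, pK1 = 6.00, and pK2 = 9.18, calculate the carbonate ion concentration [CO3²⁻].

[CO3²⁻] = 0.977 mmol/kg

[CO2*] = KH · pCO2 = 10^(−1.48) × 1.23×10^4×10^-6 = 4.073×10^-4 mol/kg
α₀ = 1/(1 + K1/[H⁺] + K1K2/[H⁺]²) = 1/(1 + 10^+1.78 + 10^+0.38) = 0.01571
DIC = [CO2*]/α₀ = 4.073×10^-4 / 0.01571 = 25.93 mmol/kg
[CO3²⁻] = α₂·DIC; α₂ = 0.03769, so [CO3²⁻] = 0.03769 × 25.93 = 0.977 mmol/kg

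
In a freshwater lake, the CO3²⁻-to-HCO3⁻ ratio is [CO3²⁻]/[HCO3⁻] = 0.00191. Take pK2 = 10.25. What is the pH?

pH = 7.53

From K2 = [H⁺][CO3²⁻]/[HCO3⁻]:  pH = pK2 + log₁₀([CO3²⁻]/[HCO3⁻])
log₁₀(0.00191) = -2.719
pH = 10.25 + (-2.719) = 7.53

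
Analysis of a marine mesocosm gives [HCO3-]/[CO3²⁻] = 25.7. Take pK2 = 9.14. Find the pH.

pH = 7.73

From K2 = [H⁺][CO3²⁻]/[HCO3-]:  pH = pK2 − log₁₀([HCO3-]/[CO3²⁻])
log₁₀(25.7) = +1.410
pH = 9.14 − (+1.410) = 7.73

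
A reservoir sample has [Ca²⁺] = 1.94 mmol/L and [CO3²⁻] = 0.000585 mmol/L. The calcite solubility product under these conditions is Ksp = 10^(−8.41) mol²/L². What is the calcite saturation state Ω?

Ω = 0.292

Ksp = 10^(−8.41) = 3.890×10^-9
Ω = [Ca²⁺][CO3²⁻]/Ksp = (1.94×10^-3)(0.000585×10^-3) / 3.890×10^-9 = 0.292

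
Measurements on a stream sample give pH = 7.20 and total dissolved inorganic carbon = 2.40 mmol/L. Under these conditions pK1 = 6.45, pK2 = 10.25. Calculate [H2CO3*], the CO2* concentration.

α₀ = 1 / (1 + K1/[H⁺] + K1K2/[H⁺]²) = 1 / (1 + 10^+0.75 + 10^-2.30)
   = 1 / (1 + 5.6234 + 0.0050119) = 1/6.6284 = 0.1509
[CO2*] = α₀ × DIC = 0.1509 × 2.40 = 0.362 mmol/L

[CO2*] = 0.362 mmol/L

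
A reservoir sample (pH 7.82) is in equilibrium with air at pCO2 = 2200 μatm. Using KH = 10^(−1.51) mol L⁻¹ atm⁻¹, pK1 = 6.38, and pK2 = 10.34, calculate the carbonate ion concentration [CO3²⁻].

[CO2*] = KH · pCO2 = 10^(−1.51) × 2200×10^-6 = 6.799×10^-5 mol/L
α₀ = 1/(1 + K1/[H⁺] + K1K2/[H⁺]²) = 1/(1 + 10^+1.44 + 10^-1.08) = 0.03493
DIC = [CO2*]/α₀ = 6.799×10^-5 / 0.03493 = 1.946 mmol/L
[CO3²⁻] = α₂·DIC; α₂ = 0.002906, so [CO3²⁻] = 0.002906 × 1.946 = 0.00565 mmol/L = 5.65 μmol/L

[CO3²⁻] = 5.65 μmol/L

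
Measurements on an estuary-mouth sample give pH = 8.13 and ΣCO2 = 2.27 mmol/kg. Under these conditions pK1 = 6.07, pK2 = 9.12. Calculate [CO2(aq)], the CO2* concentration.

α₀ = 1 / (1 + K1/[H⁺] + K1K2/[H⁺]²) = 1 / (1 + 10^+2.06 + 10^+1.07)
   = 1 / (1 + 114.82 + 11.749) = 1/127.56 = 0.007839
[CO2*] = α₀ × DIC = 0.007839 × 2.27 = 0.0178 mmol/kg = 17.8 μmol/kg

[CO2*] = 17.8 μmol/kg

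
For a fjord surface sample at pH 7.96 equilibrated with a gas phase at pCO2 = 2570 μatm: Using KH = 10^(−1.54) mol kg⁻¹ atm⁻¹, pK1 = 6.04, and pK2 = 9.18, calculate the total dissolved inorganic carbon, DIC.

[CO2*] = KH · pCO2 = 10^(−1.54) × 2570×10^-6 = 7.412×10^-5 mol/kg
α₀ = 1/(1 + K1/[H⁺] + K1K2/[H⁺]²) = 1/(1 + 10^+1.92 + 10^+0.70) = 0.01121
DIC = [CO2*]/α₀ = 7.412×10^-5 / 0.01121 = 6.61 mmol/kg

DIC = 6.61 mmol/kg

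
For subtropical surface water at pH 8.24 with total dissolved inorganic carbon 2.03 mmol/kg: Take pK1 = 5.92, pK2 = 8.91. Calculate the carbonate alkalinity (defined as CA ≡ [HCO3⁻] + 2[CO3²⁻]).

CA = [HCO3⁻] + 2[CO3²⁻] = (α₁ + 2α₂)·DIC
At pH 8.24: [H⁺]/K1 = 10^-2.32 = 0.0047863, K2/[H⁺] = 10^-0.67 = 0.21380
α₁ = 1/(1 + 0.0047863 + 0.21380) = 1/1.2186 = 0.8206; α₂ = α₁·K2/[H⁺] = 0.1754
α₁ + 2α₂ = 1.1715
CA = 1.1715 × 2.03 = 2.38 mmol/kg

CA = 2.38 mmol/kg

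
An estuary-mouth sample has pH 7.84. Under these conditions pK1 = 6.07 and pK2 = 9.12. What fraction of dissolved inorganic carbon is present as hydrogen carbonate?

α₁ = 1 / (1 + [H⁺]/K1 + K2/[H⁺]) = 1 / (1 + 10^-1.77 + 10^-1.28)
   = 1 / (1 + 0.016982 + 0.052481) = 1/1.0695 = 0.9350

α₁ = 0.935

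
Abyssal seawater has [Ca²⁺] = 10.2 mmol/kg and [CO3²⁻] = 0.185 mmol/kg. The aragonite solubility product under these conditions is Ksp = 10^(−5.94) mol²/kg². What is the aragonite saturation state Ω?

Ω = 1.64

Ksp = 10^(−5.94) = 1.148×10^-6
Ω = [Ca²⁺][CO3²⁻]/Ksp = (10.2×10^-3)(0.185×10^-3) / 1.148×10^-6 = 1.64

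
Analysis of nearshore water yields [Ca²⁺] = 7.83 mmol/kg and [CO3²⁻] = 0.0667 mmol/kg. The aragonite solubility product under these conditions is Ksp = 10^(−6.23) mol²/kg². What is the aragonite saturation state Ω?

Ksp = 10^(−6.23) = 5.888×10^-7
Ω = [Ca²⁺][CO3²⁻]/Ksp = (7.83×10^-3)(0.0667×10^-3) / 5.888×10^-7 = 0.887

Ω = 0.887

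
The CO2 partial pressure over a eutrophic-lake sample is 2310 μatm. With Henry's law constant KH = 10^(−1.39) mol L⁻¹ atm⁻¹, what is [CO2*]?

KH = 10^(−1.39) = 4.074×10^-2 mol L⁻¹ atm⁻¹
[CO2*] = KH · pCO2 = 4.074×10^-2 × 2310×10^-6 atm = 9.41×10^-5 mol/L

[CO2*] = 94.1 μmol/L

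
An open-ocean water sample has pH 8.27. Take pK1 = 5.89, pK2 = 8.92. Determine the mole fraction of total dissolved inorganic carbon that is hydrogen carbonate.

α₁ = 1 / (1 + [H⁺]/K1 + K2/[H⁺]) = 1 / (1 + 10^-2.38 + 10^-0.65)
   = 1 / (1 + 0.0041687 + 0.22387) = 1/1.2280 = 0.8143

α₁ = 0.814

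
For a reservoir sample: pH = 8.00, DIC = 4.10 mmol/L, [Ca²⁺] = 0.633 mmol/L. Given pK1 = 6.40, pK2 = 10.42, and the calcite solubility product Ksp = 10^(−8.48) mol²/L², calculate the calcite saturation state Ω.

α₂ = 1 / (1 + [H⁺]/K2 + [H⁺]²/(K1K2)) = 1 / (1 + 10^+2.42 + 10^+0.82)
   = 1 / (1 + 263.03 + 6.6069) = 1/270.63 = 0.003695
[CO3²⁻] = α₂ × DIC = 0.003695 × 4.10 = 0.01515 mmol/L = 15.15 μmol/L
Ksp = 10^(−8.48) = 3.311×10^-9
Ω = [Ca²⁺][CO3²⁻]/Ksp = (0.633×10^-3)(1.515×10^-5) / 3.311×10^-9 = 2.90

Ω = 2.90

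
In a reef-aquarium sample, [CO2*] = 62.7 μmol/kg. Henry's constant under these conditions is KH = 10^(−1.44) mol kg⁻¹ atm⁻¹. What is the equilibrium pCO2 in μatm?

pCO2 = 1730 μatm

KH = 10^(−1.44) = 3.631×10^-2 mol kg⁻¹ atm⁻¹
pCO2 = [CO2*]/KH = 62.7×10^-6 / 3.631×10^-2 = 1.73×10^-3 atm = 1730 μatm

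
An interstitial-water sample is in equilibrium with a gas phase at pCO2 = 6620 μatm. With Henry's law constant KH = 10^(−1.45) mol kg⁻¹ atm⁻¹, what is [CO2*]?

[CO2*] = 235 μmol/kg

KH = 10^(−1.45) = 3.548×10^-2 mol kg⁻¹ atm⁻¹
[CO2*] = KH · pCO2 = 3.548×10^-2 × 6620×10^-6 atm = 2.35×10^-4 mol/kg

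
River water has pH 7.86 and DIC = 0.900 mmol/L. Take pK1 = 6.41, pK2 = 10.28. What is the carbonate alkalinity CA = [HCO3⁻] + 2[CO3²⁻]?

CA = 0.873 mmol/L

CA = [HCO3⁻] + 2[CO3²⁻] = (α₁ + 2α₂)·DIC
At pH 7.86: [H⁺]/K1 = 10^-1.45 = 0.035481, K2/[H⁺] = 10^-2.42 = 0.0038019
α₁ = 1/(1 + 0.035481 + 0.0038019) = 1/1.0393 = 0.9622; α₂ = α₁·K2/[H⁺] = 0.003658
α₁ + 2α₂ = 0.9695
CA = 0.9695 × 0.900 = 0.873 mmol/L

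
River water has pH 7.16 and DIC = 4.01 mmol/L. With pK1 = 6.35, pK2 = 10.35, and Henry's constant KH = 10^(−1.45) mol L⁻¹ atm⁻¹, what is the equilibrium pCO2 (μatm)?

α₀ = 1 / (1 + K1/[H⁺] + K1K2/[H⁺]²) = 1 / (1 + 10^+0.81 + 10^-2.38)
   = 1 / (1 + 6.4565 + 0.0041687) = 1/7.4607 = 0.1340
[CO2*] = α₀ × DIC = 0.1340 × 4.01 = 0.5375 mmol/L
pCO2 = [CO2*]/KH = 5.375×10^-4 / 3.548×10^-2 = 1.51×10^4 μatm

pCO2 = 1.51×10^4 μatm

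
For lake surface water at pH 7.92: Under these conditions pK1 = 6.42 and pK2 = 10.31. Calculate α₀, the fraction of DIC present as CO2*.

α₀ = 1 / (1 + K1/[H⁺] + K1K2/[H⁺]²) = 1 / (1 + 10^+1.50 + 10^-0.89)
   = 1 / (1 + 31.623 + 0.12882) = 1/32.752 = 0.03053

α₀ = 0.0305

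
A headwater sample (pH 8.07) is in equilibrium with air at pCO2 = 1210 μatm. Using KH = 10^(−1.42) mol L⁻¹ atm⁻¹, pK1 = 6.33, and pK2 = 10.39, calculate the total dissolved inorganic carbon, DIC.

[CO2*] = KH · pCO2 = 10^(−1.42) × 1210×10^-6 = 4.600×10^-5 mol/L
α₀ = 1/(1 + K1/[H⁺] + K1K2/[H⁺]²) = 1/(1 + 10^+1.74 + 10^-0.58) = 0.01779
DIC = [CO2*]/α₀ = 4.600×10^-5 / 0.01779 = 2.59 mmol/L

DIC = 2.59 mmol/L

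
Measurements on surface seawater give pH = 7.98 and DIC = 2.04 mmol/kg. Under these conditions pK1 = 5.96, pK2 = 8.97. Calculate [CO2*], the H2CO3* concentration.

[CO2*] = 17.5 μmol/kg

α₀ = 1 / (1 + K1/[H⁺] + K1K2/[H⁺]²) = 1 / (1 + 10^+2.02 + 10^+1.03)
   = 1 / (1 + 104.71 + 10.715) = 1/116.43 = 0.008589
[CO2*] = α₀ × DIC = 0.008589 × 2.04 = 0.0175 mmol/kg = 17.5 μmol/kg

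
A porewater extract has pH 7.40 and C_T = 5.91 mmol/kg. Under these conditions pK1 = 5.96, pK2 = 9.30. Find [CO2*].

[CO2*] = 0.205 mmol/kg

α₀ = 1 / (1 + K1/[H⁺] + K1K2/[H⁺]²) = 1 / (1 + 10^+1.44 + 10^-0.46)
   = 1 / (1 + 27.542 + 0.34674) = 1/28.889 = 0.03462
[CO2*] = α₀ × DIC = 0.03462 × 5.91 = 0.205 mmol/kg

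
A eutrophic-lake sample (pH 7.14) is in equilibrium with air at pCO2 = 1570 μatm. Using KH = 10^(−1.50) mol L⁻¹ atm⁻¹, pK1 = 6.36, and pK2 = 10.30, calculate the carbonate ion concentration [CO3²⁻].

[CO2*] = KH · pCO2 = 10^(−1.50) × 1570×10^-6 = 4.965×10^-5 mol/L
α₀ = 1/(1 + K1/[H⁺] + K1K2/[H⁺]²) = 1/(1 + 10^+0.78 + 10^-2.38) = 0.1423
DIC = [CO2*]/α₀ = 4.965×10^-5 / 0.1423 = 0.3490 mmol/L
[CO3²⁻] = α₂·DIC; α₂ = 0.0005930, so [CO3²⁻] = 0.0005930 × 0.3490 = 0.000207 mmol/L = 0.207 μmol/L

[CO3²⁻] = 0.207 μmol/L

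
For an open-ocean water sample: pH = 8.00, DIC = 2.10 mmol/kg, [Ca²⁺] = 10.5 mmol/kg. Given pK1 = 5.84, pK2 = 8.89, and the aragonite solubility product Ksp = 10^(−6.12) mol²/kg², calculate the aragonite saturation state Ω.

Ω = 3.30

α₂ = 1 / (1 + [H⁺]/K2 + [H⁺]²/(K1K2)) = 1 / (1 + 10^+0.89 + 10^-1.27)
   = 1 / (1 + 7.7625 + 0.053703) = 1/8.8162 = 0.1134
[CO3²⁻] = α₂ × DIC = 0.1134 × 2.10 = 0.2382 mmol/kg
Ksp = 10^(−6.12) = 7.586×10^-7
Ω = [Ca²⁺][CO3²⁻]/Ksp = (10.5×10^-3)(2.382×10^-4) / 7.586×10^-7 = 3.30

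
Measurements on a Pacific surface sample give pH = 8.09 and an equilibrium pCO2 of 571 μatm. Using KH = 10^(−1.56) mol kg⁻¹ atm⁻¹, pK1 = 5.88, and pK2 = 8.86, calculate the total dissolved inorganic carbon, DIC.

[CO2*] = KH · pCO2 = 10^(−1.56) × 571×10^-6 = 1.573×10^-5 mol/kg
α₀ = 1/(1 + K1/[H⁺] + K1K2/[H⁺]²) = 1/(1 + 10^+2.21 + 10^+1.44) = 0.005243
DIC = [CO2*]/α₀ = 1.573×10^-5 / 0.005243 = 3.00 mmol/kg

DIC = 3.00 mmol/kg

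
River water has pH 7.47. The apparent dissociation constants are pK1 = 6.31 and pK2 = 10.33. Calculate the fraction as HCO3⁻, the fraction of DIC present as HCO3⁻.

α₁ = 0.934

α₁ = 1 / (1 + [H⁺]/K1 + K2/[H⁺]) = 1 / (1 + 10^-1.16 + 10^-2.86)
   = 1 / (1 + 0.069183 + 0.0013804) = 1/1.0706 = 0.9341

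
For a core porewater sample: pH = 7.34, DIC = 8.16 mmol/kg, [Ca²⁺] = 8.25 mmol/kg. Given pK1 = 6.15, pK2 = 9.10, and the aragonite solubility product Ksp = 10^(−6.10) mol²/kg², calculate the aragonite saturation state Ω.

Ω = 1.36

α₂ = 1 / (1 + [H⁺]/K2 + [H⁺]²/(K1K2)) = 1 / (1 + 10^+1.76 + 10^+0.57)
   = 1 / (1 + 57.544 + 3.7154) = 1/62.259 = 0.01606
[CO3²⁻] = α₂ × DIC = 0.01606 × 8.16 = 0.1311 mmol/kg
Ksp = 10^(−6.10) = 7.943×10^-7
Ω = [Ca²⁺][CO3²⁻]/Ksp = (8.25×10^-3)(1.311×10^-4) / 7.943×10^-7 = 1.36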